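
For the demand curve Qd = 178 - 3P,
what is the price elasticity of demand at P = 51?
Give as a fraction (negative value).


dQ/dP = -3
At P = 51: Q = 178 - 3*51 = 25
E = (dQ/dP)(P/Q) = (-3)(51/25) = -153/25

-153/25


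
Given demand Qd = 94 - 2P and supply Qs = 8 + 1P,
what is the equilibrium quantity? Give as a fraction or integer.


First find equilibrium price:
94 - 2P = 8 + 1P
P* = 86/3 = 86/3
Then substitute into demand:
Q* = 94 - 2 * 86/3 = 110/3

110/3


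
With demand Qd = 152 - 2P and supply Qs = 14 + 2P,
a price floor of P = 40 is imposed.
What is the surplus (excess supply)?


At P = 40:
Qd = 152 - 2*40 = 72
Qs = 14 + 2*40 = 94
Surplus = Qs - Qd = 94 - 72 = 22

22


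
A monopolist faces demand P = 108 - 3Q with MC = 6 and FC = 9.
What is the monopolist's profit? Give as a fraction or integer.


MR = MC: 108 - 6Q = 6
Q* = 17
P* = 108 - 3*17 = 57
Profit = (P* - MC)*Q* - FC
= (57 - 6)*17 - 9
= 51*17 - 9
= 867 - 9 = 858

858


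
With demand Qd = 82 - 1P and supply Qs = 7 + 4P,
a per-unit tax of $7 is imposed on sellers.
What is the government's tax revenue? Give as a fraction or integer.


With tax on sellers, new supply: Qs' = 7 + 4(P - 7)
= 4P - 21
New equilibrium quantity:
Q_new = 307/5
Tax revenue = tax * Q_new = 7 * 307/5 = 2149/5

2149/5


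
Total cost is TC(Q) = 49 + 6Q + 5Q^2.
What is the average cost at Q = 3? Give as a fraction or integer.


TC(3) = 49 + 6*3 + 5*3^2
TC(3) = 49 + 18 + 45 = 112
AC = TC/Q = 112/3 = 112/3

112/3


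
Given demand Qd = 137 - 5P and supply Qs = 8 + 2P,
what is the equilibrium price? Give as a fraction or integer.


At equilibrium, Qd = Qs.
137 - 5P = 8 + 2P
137 - 8 = 5P + 2P
129 = 7P
P* = 129/7 = 129/7

129/7


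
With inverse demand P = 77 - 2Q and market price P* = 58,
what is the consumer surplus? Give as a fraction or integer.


Maximum willingness to pay (at Q=0): P_max = 77
Quantity demanded at P* = 58:
Q* = (77 - 58)/2 = 19/2
CS = (1/2) * Q* * (P_max - P*)
CS = (1/2) * 19/2 * (77 - 58)
CS = (1/2) * 19/2 * 19 = 361/4

361/4


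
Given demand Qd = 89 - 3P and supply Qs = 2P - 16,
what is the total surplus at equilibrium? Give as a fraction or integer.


Find equilibrium: 89 - 3P = 2P - 16
89 + 16 = 5P
P* = 105/5 = 21
Q* = 2*21 - 16 = 26
Inverse demand: P = 89/3 - Q/3, so P_max = 89/3
Inverse supply: P = 8 + Q/2, so P_min = 8
CS = (1/2) * 26 * (89/3 - 21) = 338/3
PS = (1/2) * 26 * (21 - 8) = 169
TS = CS + PS = 338/3 + 169 = 845/3

845/3


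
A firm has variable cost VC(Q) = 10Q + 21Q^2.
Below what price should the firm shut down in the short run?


AVC(Q) = VC(Q)/Q = 10 + 21Q
AVC is increasing in Q, so minimum AVC is at Q -> 0+.
Min AVC = 10
The firm should shut down if P < 10.

10


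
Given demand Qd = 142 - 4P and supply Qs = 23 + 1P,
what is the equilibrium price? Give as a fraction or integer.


At equilibrium, Qd = Qs.
142 - 4P = 23 + 1P
142 - 23 = 4P + 1P
119 = 5P
P* = 119/5 = 119/5

119/5


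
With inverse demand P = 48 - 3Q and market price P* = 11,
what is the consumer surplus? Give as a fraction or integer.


Maximum willingness to pay (at Q=0): P_max = 48
Quantity demanded at P* = 11:
Q* = (48 - 11)/3 = 37/3
CS = (1/2) * Q* * (P_max - P*)
CS = (1/2) * 37/3 * (48 - 11)
CS = (1/2) * 37/3 * 37 = 1369/6

1369/6


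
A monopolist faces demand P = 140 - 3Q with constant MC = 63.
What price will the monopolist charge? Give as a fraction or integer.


MR = 140 - 6Q
Set MR = MC: 140 - 6Q = 63
Q* = 77/6
Substitute into demand:
P* = 140 - 3*77/6 = 203/2

203/2


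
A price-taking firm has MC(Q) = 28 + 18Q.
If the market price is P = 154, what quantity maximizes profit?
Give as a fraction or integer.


In perfect competition, profit is maximized where P = MC.
154 = 28 + 18Q
126 = 18Q
Q* = 126/18 = 7

7


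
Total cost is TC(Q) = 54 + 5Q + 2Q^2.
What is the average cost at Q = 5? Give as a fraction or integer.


TC(5) = 54 + 5*5 + 2*5^2
TC(5) = 54 + 25 + 50 = 129
AC = TC/Q = 129/5 = 129/5

129/5


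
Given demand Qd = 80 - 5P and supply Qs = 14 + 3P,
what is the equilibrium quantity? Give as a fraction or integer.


First find equilibrium price:
80 - 5P = 14 + 3P
P* = 66/8 = 33/4
Then substitute into demand:
Q* = 80 - 5 * 33/4 = 155/4

155/4


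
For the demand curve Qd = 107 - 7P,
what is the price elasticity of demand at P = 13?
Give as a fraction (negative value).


dQ/dP = -7
At P = 13: Q = 107 - 7*13 = 16
E = (dQ/dP)(P/Q) = (-7)(13/16) = -91/16

-91/16


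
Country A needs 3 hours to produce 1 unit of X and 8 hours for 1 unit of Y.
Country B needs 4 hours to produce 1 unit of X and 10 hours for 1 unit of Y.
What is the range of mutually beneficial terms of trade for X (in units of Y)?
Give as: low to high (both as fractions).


Opportunity cost of X for Country A = hours_X / hours_Y = 3/8 = 3/8 units of Y
Opportunity cost of X for Country B = hours_X / hours_Y = 4/10 = 2/5 units of Y
Terms of trade must be between the two opportunity costs.
Range: 3/8 to 2/5

3/8 to 2/5


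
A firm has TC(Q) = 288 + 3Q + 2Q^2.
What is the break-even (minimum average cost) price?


AC(Q) = 288/Q + 3 + 2Q
To minimize: dAC/dQ = -288/Q^2 + 2 = 0
Q^2 = 288/2 = 144
Q* = 12
Min AC = 288/12 + 3 + 2*12
Min AC = 24 + 3 + 24 = 51

51


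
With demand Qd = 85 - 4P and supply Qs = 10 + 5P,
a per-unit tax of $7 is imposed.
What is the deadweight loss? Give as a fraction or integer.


Pre-tax equilibrium quantity: Q* = 155/3
Post-tax equilibrium quantity: Q_tax = 325/9
Reduction in quantity: Q* - Q_tax = 140/9
DWL = (1/2) * tax * (Q* - Q_tax)
DWL = (1/2) * 7 * 140/9 = 490/9

490/9


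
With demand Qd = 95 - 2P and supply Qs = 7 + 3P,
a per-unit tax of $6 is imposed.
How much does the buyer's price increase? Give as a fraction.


With a per-unit tax, the buyer's price increase depends on relative slopes.
Supply slope: d = 3, Demand slope: b = 2
Buyer's price increase = d * tax / (b + d)
= 3 * 6 / (2 + 3)
= 18 / 5 = 18/5

18/5


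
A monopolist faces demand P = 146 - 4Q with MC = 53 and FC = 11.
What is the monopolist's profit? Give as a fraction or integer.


MR = MC: 146 - 8Q = 53
Q* = 93/8
P* = 146 - 4*93/8 = 199/2
Profit = (P* - MC)*Q* - FC
= (199/2 - 53)*93/8 - 11
= 93/2*93/8 - 11
= 8649/16 - 11 = 8473/16

8473/16


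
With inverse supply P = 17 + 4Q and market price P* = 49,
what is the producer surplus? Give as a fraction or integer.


Minimum supply price (at Q=0): P_min = 17
Quantity supplied at P* = 49:
Q* = (49 - 17)/4 = 8
PS = (1/2) * Q* * (P* - P_min)
PS = (1/2) * 8 * (49 - 17)
PS = (1/2) * 8 * 32 = 128

128


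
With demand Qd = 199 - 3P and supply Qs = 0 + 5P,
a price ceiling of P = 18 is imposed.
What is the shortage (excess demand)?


At P = 18:
Qd = 199 - 3*18 = 145
Qs = 0 + 5*18 = 90
Shortage = Qd - Qs = 145 - 90 = 55

55


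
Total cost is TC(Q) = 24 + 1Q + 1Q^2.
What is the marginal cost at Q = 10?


MC = dTC/dQ = 1 + 2*1*Q
At Q = 10:
MC = 1 + 2*10
MC = 1 + 20 = 21

21


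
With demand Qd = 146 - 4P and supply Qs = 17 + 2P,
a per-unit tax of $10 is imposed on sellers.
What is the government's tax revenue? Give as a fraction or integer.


With tax on sellers, new supply: Qs' = 17 + 2(P - 10)
= 2P - 3
New equilibrium quantity:
Q_new = 140/3
Tax revenue = tax * Q_new = 10 * 140/3 = 1400/3

1400/3


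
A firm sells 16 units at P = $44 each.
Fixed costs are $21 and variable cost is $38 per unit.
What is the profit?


Total Revenue = P * Q = 44 * 16 = $704
Total Cost = FC + VC*Q = 21 + 38*16 = $629
Profit = TR - TC = 704 - 629 = $75

$75


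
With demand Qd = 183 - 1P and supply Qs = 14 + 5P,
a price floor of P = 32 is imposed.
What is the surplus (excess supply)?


At P = 32:
Qd = 183 - 1*32 = 151
Qs = 14 + 5*32 = 174
Surplus = Qs - Qd = 174 - 151 = 23

23


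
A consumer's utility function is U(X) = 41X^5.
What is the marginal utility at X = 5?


MU = dU/dX = 41*5*X^(5-1)
MU = 205*X^4
At X = 5:
MU = 205 * 5^4
MU = 205 * 625 = 128125

128125


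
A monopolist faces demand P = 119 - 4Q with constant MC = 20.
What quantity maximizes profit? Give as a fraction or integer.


TR = P*Q = (119 - 4Q)Q = 119Q - 4Q^2
MR = dTR/dQ = 119 - 8Q
Set MR = MC:
119 - 8Q = 20
99 = 8Q
Q* = 99/8 = 99/8

99/8


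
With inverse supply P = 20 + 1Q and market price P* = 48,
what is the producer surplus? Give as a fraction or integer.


Minimum supply price (at Q=0): P_min = 20
Quantity supplied at P* = 48:
Q* = (48 - 20)/1 = 28
PS = (1/2) * Q* * (P* - P_min)
PS = (1/2) * 28 * (48 - 20)
PS = (1/2) * 28 * 28 = 392

392


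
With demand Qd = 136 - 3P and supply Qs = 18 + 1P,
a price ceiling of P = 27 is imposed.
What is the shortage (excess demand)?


At P = 27:
Qd = 136 - 3*27 = 55
Qs = 18 + 1*27 = 45
Shortage = Qd - Qs = 55 - 45 = 10

10


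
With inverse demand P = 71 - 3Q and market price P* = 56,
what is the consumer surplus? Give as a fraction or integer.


Maximum willingness to pay (at Q=0): P_max = 71
Quantity demanded at P* = 56:
Q* = (71 - 56)/3 = 5
CS = (1/2) * Q* * (P_max - P*)
CS = (1/2) * 5 * (71 - 56)
CS = (1/2) * 5 * 15 = 75/2

75/2


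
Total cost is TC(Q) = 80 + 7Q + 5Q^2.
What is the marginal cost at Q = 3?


MC = dTC/dQ = 7 + 2*5*Q
At Q = 3:
MC = 7 + 10*3
MC = 7 + 30 = 37

37


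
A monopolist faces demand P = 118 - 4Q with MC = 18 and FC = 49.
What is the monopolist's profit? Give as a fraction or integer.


MR = MC: 118 - 8Q = 18
Q* = 25/2
P* = 118 - 4*25/2 = 68
Profit = (P* - MC)*Q* - FC
= (68 - 18)*25/2 - 49
= 50*25/2 - 49
= 625 - 49 = 576

576


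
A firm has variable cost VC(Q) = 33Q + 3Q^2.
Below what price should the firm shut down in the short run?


AVC(Q) = VC(Q)/Q = 33 + 3Q
AVC is increasing in Q, so minimum AVC is at Q -> 0+.
Min AVC = 33
The firm should shut down if P < 33.

33


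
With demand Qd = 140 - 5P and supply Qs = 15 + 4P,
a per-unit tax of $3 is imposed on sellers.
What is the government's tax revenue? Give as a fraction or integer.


With tax on sellers, new supply: Qs' = 15 + 4(P - 3)
= 3 + 4P
New equilibrium quantity:
Q_new = 575/9
Tax revenue = tax * Q_new = 3 * 575/9 = 575/3

575/3


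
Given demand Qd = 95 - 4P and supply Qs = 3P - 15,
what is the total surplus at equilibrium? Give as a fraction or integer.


Find equilibrium: 95 - 4P = 3P - 15
95 + 15 = 7P
P* = 110/7 = 110/7
Q* = 3*110/7 - 15 = 225/7
Inverse demand: P = 95/4 - Q/4, so P_max = 95/4
Inverse supply: P = 5 + Q/3, so P_min = 5
CS = (1/2) * 225/7 * (95/4 - 110/7) = 50625/392
PS = (1/2) * 225/7 * (110/7 - 5) = 16875/98
TS = CS + PS = 50625/392 + 16875/98 = 16875/56

16875/56


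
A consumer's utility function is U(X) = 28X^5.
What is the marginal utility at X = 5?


MU = dU/dX = 28*5*X^(5-1)
MU = 140*X^4
At X = 5:
MU = 140 * 5^4
MU = 140 * 625 = 87500

87500


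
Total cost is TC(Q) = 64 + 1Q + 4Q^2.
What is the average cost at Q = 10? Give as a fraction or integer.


TC(10) = 64 + 1*10 + 4*10^2
TC(10) = 64 + 10 + 400 = 474
AC = TC/Q = 474/10 = 237/5

237/5


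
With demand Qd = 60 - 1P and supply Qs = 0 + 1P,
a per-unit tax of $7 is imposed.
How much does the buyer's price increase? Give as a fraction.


With a per-unit tax, the buyer's price increase depends on relative slopes.
Supply slope: d = 1, Demand slope: b = 1
Buyer's price increase = d * tax / (b + d)
= 1 * 7 / (1 + 1)
= 7 / 2 = 7/2

7/2


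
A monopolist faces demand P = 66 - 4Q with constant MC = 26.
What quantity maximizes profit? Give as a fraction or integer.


TR = P*Q = (66 - 4Q)Q = 66Q - 4Q^2
MR = dTR/dQ = 66 - 8Q
Set MR = MC:
66 - 8Q = 26
40 = 8Q
Q* = 40/8 = 5

5


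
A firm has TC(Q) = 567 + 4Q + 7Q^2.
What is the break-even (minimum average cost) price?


AC(Q) = 567/Q + 4 + 7Q
To minimize: dAC/dQ = -567/Q^2 + 7 = 0
Q^2 = 567/7 = 81
Q* = 9
Min AC = 567/9 + 4 + 7*9
Min AC = 63 + 4 + 63 = 130

130


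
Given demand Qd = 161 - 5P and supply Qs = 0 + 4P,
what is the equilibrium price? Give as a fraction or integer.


At equilibrium, Qd = Qs.
161 - 5P = 0 + 4P
161 - 0 = 5P + 4P
161 = 9P
P* = 161/9 = 161/9

161/9


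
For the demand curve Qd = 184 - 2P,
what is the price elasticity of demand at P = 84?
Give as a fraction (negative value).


dQ/dP = -2
At P = 84: Q = 184 - 2*84 = 16
E = (dQ/dP)(P/Q) = (-2)(84/16) = -21/2

-21/2


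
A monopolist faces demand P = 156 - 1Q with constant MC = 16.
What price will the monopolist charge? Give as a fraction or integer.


MR = 156 - 2Q
Set MR = MC: 156 - 2Q = 16
Q* = 70
Substitute into demand:
P* = 156 - 1*70 = 86

86


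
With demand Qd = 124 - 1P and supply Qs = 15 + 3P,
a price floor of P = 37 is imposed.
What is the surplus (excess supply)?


At P = 37:
Qd = 124 - 1*37 = 87
Qs = 15 + 3*37 = 126
Surplus = Qs - Qd = 126 - 87 = 39

39


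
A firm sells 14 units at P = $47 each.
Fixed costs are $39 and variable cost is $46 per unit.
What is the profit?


Total Revenue = P * Q = 47 * 14 = $658
Total Cost = FC + VC*Q = 39 + 46*14 = $683
Profit = TR - TC = 658 - 683 = $-25

$-25


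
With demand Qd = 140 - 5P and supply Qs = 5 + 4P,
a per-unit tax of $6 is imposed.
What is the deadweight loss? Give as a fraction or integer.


Pre-tax equilibrium quantity: Q* = 65
Post-tax equilibrium quantity: Q_tax = 155/3
Reduction in quantity: Q* - Q_tax = 40/3
DWL = (1/2) * tax * (Q* - Q_tax)
DWL = (1/2) * 6 * 40/3 = 40

40


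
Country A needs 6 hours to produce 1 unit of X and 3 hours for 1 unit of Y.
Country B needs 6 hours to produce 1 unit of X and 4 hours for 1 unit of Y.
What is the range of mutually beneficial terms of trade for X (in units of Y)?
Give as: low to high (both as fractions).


Opportunity cost of X for Country A = hours_X / hours_Y = 6/3 = 2 units of Y
Opportunity cost of X for Country B = hours_X / hours_Y = 6/4 = 3/2 units of Y
Terms of trade must be between the two opportunity costs.
Range: 3/2 to 2

3/2 to 2


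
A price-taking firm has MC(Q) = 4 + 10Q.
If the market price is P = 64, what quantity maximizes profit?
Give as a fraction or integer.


In perfect competition, profit is maximized where P = MC.
64 = 4 + 10Q
60 = 10Q
Q* = 60/10 = 6

6


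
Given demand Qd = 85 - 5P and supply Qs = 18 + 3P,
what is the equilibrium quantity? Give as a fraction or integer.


First find equilibrium price:
85 - 5P = 18 + 3P
P* = 67/8 = 67/8
Then substitute into demand:
Q* = 85 - 5 * 67/8 = 345/8

345/8


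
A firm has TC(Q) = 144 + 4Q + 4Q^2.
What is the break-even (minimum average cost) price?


AC(Q) = 144/Q + 4 + 4Q
To minimize: dAC/dQ = -144/Q^2 + 4 = 0
Q^2 = 144/4 = 36
Q* = 6
Min AC = 144/6 + 4 + 4*6
Min AC = 24 + 4 + 24 = 52

52


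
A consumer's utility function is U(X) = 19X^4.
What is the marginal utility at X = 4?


MU = dU/dX = 19*4*X^(4-1)
MU = 76*X^3
At X = 4:
MU = 76 * 4^3
MU = 76 * 64 = 4864

4864


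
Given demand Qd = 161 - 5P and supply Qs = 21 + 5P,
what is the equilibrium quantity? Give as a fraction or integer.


First find equilibrium price:
161 - 5P = 21 + 5P
P* = 140/10 = 14
Then substitute into demand:
Q* = 161 - 5 * 14 = 91

91


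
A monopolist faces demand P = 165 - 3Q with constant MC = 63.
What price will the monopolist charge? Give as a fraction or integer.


MR = 165 - 6Q
Set MR = MC: 165 - 6Q = 63
Q* = 17
Substitute into demand:
P* = 165 - 3*17 = 114

114


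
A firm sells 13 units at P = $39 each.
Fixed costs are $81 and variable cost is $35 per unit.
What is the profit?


Total Revenue = P * Q = 39 * 13 = $507
Total Cost = FC + VC*Q = 81 + 35*13 = $536
Profit = TR - TC = 507 - 536 = $-29

$-29


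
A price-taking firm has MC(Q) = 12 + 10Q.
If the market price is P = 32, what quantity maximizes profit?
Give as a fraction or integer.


In perfect competition, profit is maximized where P = MC.
32 = 12 + 10Q
20 = 10Q
Q* = 20/10 = 2

2


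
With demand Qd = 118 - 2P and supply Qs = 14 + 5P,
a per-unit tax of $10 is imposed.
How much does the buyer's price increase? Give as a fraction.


With a per-unit tax, the buyer's price increase depends on relative slopes.
Supply slope: d = 5, Demand slope: b = 2
Buyer's price increase = d * tax / (b + d)
= 5 * 10 / (2 + 5)
= 50 / 7 = 50/7

50/7


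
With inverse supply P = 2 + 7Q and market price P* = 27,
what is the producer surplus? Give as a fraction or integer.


Minimum supply price (at Q=0): P_min = 2
Quantity supplied at P* = 27:
Q* = (27 - 2)/7 = 25/7
PS = (1/2) * Q* * (P* - P_min)
PS = (1/2) * 25/7 * (27 - 2)
PS = (1/2) * 25/7 * 25 = 625/14

625/14


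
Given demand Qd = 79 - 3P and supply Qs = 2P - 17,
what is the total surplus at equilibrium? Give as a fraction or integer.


Find equilibrium: 79 - 3P = 2P - 17
79 + 17 = 5P
P* = 96/5 = 96/5
Q* = 2*96/5 - 17 = 107/5
Inverse demand: P = 79/3 - Q/3, so P_max = 79/3
Inverse supply: P = 17/2 + Q/2, so P_min = 17/2
CS = (1/2) * 107/5 * (79/3 - 96/5) = 11449/150
PS = (1/2) * 107/5 * (96/5 - 17/2) = 11449/100
TS = CS + PS = 11449/150 + 11449/100 = 11449/60

11449/60


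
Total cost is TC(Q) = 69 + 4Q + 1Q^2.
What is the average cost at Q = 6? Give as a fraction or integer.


TC(6) = 69 + 4*6 + 1*6^2
TC(6) = 69 + 24 + 36 = 129
AC = TC/Q = 129/6 = 43/2

43/2


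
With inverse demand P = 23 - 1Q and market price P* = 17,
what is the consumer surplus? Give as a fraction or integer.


Maximum willingness to pay (at Q=0): P_max = 23
Quantity demanded at P* = 17:
Q* = (23 - 17)/1 = 6
CS = (1/2) * Q* * (P_max - P*)
CS = (1/2) * 6 * (23 - 17)
CS = (1/2) * 6 * 6 = 18

18


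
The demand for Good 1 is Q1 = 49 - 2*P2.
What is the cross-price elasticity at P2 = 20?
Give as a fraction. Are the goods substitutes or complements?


dQ1/dP2 = -2
At P2 = 20: Q1 = 49 - 2*20 = 9
Exy = (dQ1/dP2)(P2/Q1) = -2 * 20 / 9 = -40/9
Since Exy < 0, the goods are complements.

-40/9 (complements)


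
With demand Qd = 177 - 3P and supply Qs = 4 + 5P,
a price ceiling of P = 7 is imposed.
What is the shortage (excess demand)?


At P = 7:
Qd = 177 - 3*7 = 156
Qs = 4 + 5*7 = 39
Shortage = Qd - Qs = 156 - 39 = 117

117


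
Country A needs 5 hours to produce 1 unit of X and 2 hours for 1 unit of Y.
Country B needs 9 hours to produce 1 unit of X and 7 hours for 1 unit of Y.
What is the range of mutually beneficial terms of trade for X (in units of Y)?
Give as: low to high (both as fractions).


Opportunity cost of X for Country A = hours_X / hours_Y = 5/2 = 5/2 units of Y
Opportunity cost of X for Country B = hours_X / hours_Y = 9/7 = 9/7 units of Y
Terms of trade must be between the two opportunity costs.
Range: 9/7 to 5/2

9/7 to 5/2


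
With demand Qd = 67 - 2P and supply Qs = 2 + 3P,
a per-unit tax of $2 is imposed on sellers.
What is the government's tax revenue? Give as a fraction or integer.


With tax on sellers, new supply: Qs' = 2 + 3(P - 2)
= 3P - 4
New equilibrium quantity:
Q_new = 193/5
Tax revenue = tax * Q_new = 2 * 193/5 = 386/5

386/5


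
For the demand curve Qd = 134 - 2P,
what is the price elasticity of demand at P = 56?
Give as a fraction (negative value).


dQ/dP = -2
At P = 56: Q = 134 - 2*56 = 22
E = (dQ/dP)(P/Q) = (-2)(56/22) = -56/11

-56/11


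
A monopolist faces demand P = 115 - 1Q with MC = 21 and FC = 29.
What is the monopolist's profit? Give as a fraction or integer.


MR = MC: 115 - 2Q = 21
Q* = 47
P* = 115 - 1*47 = 68
Profit = (P* - MC)*Q* - FC
= (68 - 21)*47 - 29
= 47*47 - 29
= 2209 - 29 = 2180

2180


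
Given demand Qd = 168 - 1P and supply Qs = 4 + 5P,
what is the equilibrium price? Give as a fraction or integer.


At equilibrium, Qd = Qs.
168 - 1P = 4 + 5P
168 - 4 = 1P + 5P
164 = 6P
P* = 164/6 = 82/3

82/3


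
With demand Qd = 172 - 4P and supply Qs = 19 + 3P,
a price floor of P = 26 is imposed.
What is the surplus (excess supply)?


At P = 26:
Qd = 172 - 4*26 = 68
Qs = 19 + 3*26 = 97
Surplus = Qs - Qd = 97 - 68 = 29

29


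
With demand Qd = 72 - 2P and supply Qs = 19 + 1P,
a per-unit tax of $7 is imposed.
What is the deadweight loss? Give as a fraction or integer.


Pre-tax equilibrium quantity: Q* = 110/3
Post-tax equilibrium quantity: Q_tax = 32
Reduction in quantity: Q* - Q_tax = 14/3
DWL = (1/2) * tax * (Q* - Q_tax)
DWL = (1/2) * 7 * 14/3 = 49/3

49/3


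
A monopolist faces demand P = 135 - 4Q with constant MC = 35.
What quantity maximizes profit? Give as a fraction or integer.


TR = P*Q = (135 - 4Q)Q = 135Q - 4Q^2
MR = dTR/dQ = 135 - 8Q
Set MR = MC:
135 - 8Q = 35
100 = 8Q
Q* = 100/8 = 25/2

25/2


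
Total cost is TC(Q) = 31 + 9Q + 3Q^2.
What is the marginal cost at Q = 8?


MC = dTC/dQ = 9 + 2*3*Q
At Q = 8:
MC = 9 + 6*8
MC = 9 + 48 = 57

57


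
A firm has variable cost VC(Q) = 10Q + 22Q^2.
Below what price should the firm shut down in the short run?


AVC(Q) = VC(Q)/Q = 10 + 22Q
AVC is increasing in Q, so minimum AVC is at Q -> 0+.
Min AVC = 10
The firm should shut down if P < 10.

10


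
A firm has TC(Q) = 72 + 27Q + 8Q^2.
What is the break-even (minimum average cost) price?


AC(Q) = 72/Q + 27 + 8Q
To minimize: dAC/dQ = -72/Q^2 + 8 = 0
Q^2 = 72/8 = 9
Q* = 3
Min AC = 72/3 + 27 + 8*3
Min AC = 24 + 27 + 24 = 75

75


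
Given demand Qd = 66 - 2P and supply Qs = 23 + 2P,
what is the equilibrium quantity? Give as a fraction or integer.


First find equilibrium price:
66 - 2P = 23 + 2P
P* = 43/4 = 43/4
Then substitute into demand:
Q* = 66 - 2 * 43/4 = 89/2

89/2


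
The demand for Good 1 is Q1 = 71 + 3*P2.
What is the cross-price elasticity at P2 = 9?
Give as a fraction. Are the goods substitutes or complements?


dQ1/dP2 = 3
At P2 = 9: Q1 = 71 + 3*9 = 98
Exy = (dQ1/dP2)(P2/Q1) = 3 * 9 / 98 = 27/98
Since Exy > 0, the goods are substitutes.

27/98 (substitutes)


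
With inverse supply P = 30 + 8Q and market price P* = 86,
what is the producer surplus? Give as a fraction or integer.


Minimum supply price (at Q=0): P_min = 30
Quantity supplied at P* = 86:
Q* = (86 - 30)/8 = 7
PS = (1/2) * Q* * (P* - P_min)
PS = (1/2) * 7 * (86 - 30)
PS = (1/2) * 7 * 56 = 196

196


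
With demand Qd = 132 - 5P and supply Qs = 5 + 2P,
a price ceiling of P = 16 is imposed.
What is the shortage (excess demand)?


At P = 16:
Qd = 132 - 5*16 = 52
Qs = 5 + 2*16 = 37
Shortage = Qd - Qs = 52 - 37 = 15

15


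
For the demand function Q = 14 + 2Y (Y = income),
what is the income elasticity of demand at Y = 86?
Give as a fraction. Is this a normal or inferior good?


dQ/dY = 2
At Y = 86: Q = 14 + 2*86 = 186
Ey = (dQ/dY)(Y/Q) = 2 * 86 / 186 = 86/93
Since Ey > 0, this is a normal good.

86/93 (normal good)


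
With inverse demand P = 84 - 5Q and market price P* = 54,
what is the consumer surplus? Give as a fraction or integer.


Maximum willingness to pay (at Q=0): P_max = 84
Quantity demanded at P* = 54:
Q* = (84 - 54)/5 = 6
CS = (1/2) * Q* * (P_max - P*)
CS = (1/2) * 6 * (84 - 54)
CS = (1/2) * 6 * 30 = 90

90


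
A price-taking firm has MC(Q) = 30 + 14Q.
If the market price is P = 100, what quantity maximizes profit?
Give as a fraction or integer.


In perfect competition, profit is maximized where P = MC.
100 = 30 + 14Q
70 = 14Q
Q* = 70/14 = 5

5


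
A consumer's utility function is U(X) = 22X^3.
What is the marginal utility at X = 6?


MU = dU/dX = 22*3*X^(3-1)
MU = 66*X^2
At X = 6:
MU = 66 * 6^2
MU = 66 * 36 = 2376

2376


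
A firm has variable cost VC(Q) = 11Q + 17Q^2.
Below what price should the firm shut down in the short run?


AVC(Q) = VC(Q)/Q = 11 + 17Q
AVC is increasing in Q, so minimum AVC is at Q -> 0+.
Min AVC = 11
The firm should shut down if P < 11.

11


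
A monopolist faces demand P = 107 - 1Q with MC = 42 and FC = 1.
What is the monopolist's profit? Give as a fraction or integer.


MR = MC: 107 - 2Q = 42
Q* = 65/2
P* = 107 - 1*65/2 = 149/2
Profit = (P* - MC)*Q* - FC
= (149/2 - 42)*65/2 - 1
= 65/2*65/2 - 1
= 4225/4 - 1 = 4221/4

4221/4


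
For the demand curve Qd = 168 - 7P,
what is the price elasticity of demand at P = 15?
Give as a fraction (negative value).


dQ/dP = -7
At P = 15: Q = 168 - 7*15 = 63
E = (dQ/dP)(P/Q) = (-7)(15/63) = -5/3

-5/3


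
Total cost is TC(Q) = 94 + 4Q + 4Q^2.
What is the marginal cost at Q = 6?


MC = dTC/dQ = 4 + 2*4*Q
At Q = 6:
MC = 4 + 8*6
MC = 4 + 48 = 52

52


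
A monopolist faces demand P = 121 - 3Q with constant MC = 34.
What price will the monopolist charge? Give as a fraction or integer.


MR = 121 - 6Q
Set MR = MC: 121 - 6Q = 34
Q* = 29/2
Substitute into demand:
P* = 121 - 3*29/2 = 155/2

155/2


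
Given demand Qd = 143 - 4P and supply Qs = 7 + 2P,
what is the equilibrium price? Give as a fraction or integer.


At equilibrium, Qd = Qs.
143 - 4P = 7 + 2P
143 - 7 = 4P + 2P
136 = 6P
P* = 136/6 = 68/3

68/3


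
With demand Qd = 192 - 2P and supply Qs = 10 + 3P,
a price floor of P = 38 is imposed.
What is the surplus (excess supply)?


At P = 38:
Qd = 192 - 2*38 = 116
Qs = 10 + 3*38 = 124
Surplus = Qs - Qd = 124 - 116 = 8

8


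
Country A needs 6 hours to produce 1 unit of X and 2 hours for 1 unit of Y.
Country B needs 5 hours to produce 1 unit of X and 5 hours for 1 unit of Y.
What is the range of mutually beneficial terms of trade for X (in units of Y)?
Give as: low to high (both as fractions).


Opportunity cost of X for Country A = hours_X / hours_Y = 6/2 = 3 units of Y
Opportunity cost of X for Country B = hours_X / hours_Y = 5/5 = 1 units of Y
Terms of trade must be between the two opportunity costs.
Range: 1 to 3

1 to 3


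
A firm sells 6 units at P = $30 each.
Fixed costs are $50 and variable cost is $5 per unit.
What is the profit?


Total Revenue = P * Q = 30 * 6 = $180
Total Cost = FC + VC*Q = 50 + 5*6 = $80
Profit = TR - TC = 180 - 80 = $100

$100


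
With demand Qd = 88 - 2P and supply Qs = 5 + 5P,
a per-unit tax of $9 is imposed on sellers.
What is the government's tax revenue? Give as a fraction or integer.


With tax on sellers, new supply: Qs' = 5 + 5(P - 9)
= 5P - 40
New equilibrium quantity:
Q_new = 360/7
Tax revenue = tax * Q_new = 9 * 360/7 = 3240/7

3240/7


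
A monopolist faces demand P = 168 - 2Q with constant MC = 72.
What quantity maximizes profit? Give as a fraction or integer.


TR = P*Q = (168 - 2Q)Q = 168Q - 2Q^2
MR = dTR/dQ = 168 - 4Q
Set MR = MC:
168 - 4Q = 72
96 = 4Q
Q* = 96/4 = 24

24


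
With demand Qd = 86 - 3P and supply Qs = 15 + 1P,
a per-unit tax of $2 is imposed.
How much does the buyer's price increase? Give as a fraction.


With a per-unit tax, the buyer's price increase depends on relative slopes.
Supply slope: d = 1, Demand slope: b = 3
Buyer's price increase = d * tax / (b + d)
= 1 * 2 / (3 + 1)
= 2 / 4 = 1/2

1/2


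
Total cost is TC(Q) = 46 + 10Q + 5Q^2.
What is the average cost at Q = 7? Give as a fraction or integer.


TC(7) = 46 + 10*7 + 5*7^2
TC(7) = 46 + 70 + 245 = 361
AC = TC/Q = 361/7 = 361/7

361/7


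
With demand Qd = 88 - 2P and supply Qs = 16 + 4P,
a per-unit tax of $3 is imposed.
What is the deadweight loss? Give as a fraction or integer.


Pre-tax equilibrium quantity: Q* = 64
Post-tax equilibrium quantity: Q_tax = 60
Reduction in quantity: Q* - Q_tax = 4
DWL = (1/2) * tax * (Q* - Q_tax)
DWL = (1/2) * 3 * 4 = 6

6


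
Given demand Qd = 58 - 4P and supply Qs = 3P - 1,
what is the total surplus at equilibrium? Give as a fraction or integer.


Find equilibrium: 58 - 4P = 3P - 1
58 + 1 = 7P
P* = 59/7 = 59/7
Q* = 3*59/7 - 1 = 170/7
Inverse demand: P = 29/2 - Q/4, so P_max = 29/2
Inverse supply: P = 1/3 + Q/3, so P_min = 1/3
CS = (1/2) * 170/7 * (29/2 - 59/7) = 7225/98
PS = (1/2) * 170/7 * (59/7 - 1/3) = 14450/147
TS = CS + PS = 7225/98 + 14450/147 = 7225/42

7225/42


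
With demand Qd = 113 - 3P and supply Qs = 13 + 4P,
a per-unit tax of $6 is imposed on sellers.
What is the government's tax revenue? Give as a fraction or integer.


With tax on sellers, new supply: Qs' = 13 + 4(P - 6)
= 4P - 11
New equilibrium quantity:
Q_new = 419/7
Tax revenue = tax * Q_new = 6 * 419/7 = 2514/7

2514/7


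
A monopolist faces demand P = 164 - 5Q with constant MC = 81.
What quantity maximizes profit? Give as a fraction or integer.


TR = P*Q = (164 - 5Q)Q = 164Q - 5Q^2
MR = dTR/dQ = 164 - 10Q
Set MR = MC:
164 - 10Q = 81
83 = 10Q
Q* = 83/10 = 83/10

83/10


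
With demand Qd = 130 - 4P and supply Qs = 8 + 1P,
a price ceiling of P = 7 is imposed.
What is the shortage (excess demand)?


At P = 7:
Qd = 130 - 4*7 = 102
Qs = 8 + 1*7 = 15
Shortage = Qd - Qs = 102 - 15 = 87

87


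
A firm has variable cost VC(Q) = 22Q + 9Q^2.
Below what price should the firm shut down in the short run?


AVC(Q) = VC(Q)/Q = 22 + 9Q
AVC is increasing in Q, so minimum AVC is at Q -> 0+.
Min AVC = 22
The firm should shut down if P < 22.

22


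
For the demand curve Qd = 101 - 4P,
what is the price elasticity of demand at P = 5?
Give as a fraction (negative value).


dQ/dP = -4
At P = 5: Q = 101 - 4*5 = 81
E = (dQ/dP)(P/Q) = (-4)(5/81) = -20/81

-20/81


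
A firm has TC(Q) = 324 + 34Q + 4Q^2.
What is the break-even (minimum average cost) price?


AC(Q) = 324/Q + 34 + 4Q
To minimize: dAC/dQ = -324/Q^2 + 4 = 0
Q^2 = 324/4 = 81
Q* = 9
Min AC = 324/9 + 34 + 4*9
Min AC = 36 + 34 + 36 = 106

106


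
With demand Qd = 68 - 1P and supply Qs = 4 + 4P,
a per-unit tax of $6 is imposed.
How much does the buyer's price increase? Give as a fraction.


With a per-unit tax, the buyer's price increase depends on relative slopes.
Supply slope: d = 4, Demand slope: b = 1
Buyer's price increase = d * tax / (b + d)
= 4 * 6 / (1 + 4)
= 24 / 5 = 24/5

24/5


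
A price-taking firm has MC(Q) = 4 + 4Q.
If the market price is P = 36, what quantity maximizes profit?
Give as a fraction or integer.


In perfect competition, profit is maximized where P = MC.
36 = 4 + 4Q
32 = 4Q
Q* = 32/4 = 8

8


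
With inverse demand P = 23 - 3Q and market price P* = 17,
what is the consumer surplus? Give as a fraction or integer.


Maximum willingness to pay (at Q=0): P_max = 23
Quantity demanded at P* = 17:
Q* = (23 - 17)/3 = 2
CS = (1/2) * Q* * (P_max - P*)
CS = (1/2) * 2 * (23 - 17)
CS = (1/2) * 2 * 6 = 6

6


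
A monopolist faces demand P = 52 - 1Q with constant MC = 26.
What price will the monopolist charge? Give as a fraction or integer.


MR = 52 - 2Q
Set MR = MC: 52 - 2Q = 26
Q* = 13
Substitute into demand:
P* = 52 - 1*13 = 39

39


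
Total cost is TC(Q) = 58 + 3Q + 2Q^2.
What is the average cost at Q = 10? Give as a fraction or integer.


TC(10) = 58 + 3*10 + 2*10^2
TC(10) = 58 + 30 + 200 = 288
AC = TC/Q = 288/10 = 144/5

144/5


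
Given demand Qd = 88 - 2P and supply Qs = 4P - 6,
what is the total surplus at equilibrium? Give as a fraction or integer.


Find equilibrium: 88 - 2P = 4P - 6
88 + 6 = 6P
P* = 94/6 = 47/3
Q* = 4*47/3 - 6 = 170/3
Inverse demand: P = 44 - Q/2, so P_max = 44
Inverse supply: P = 3/2 + Q/4, so P_min = 3/2
CS = (1/2) * 170/3 * (44 - 47/3) = 7225/9
PS = (1/2) * 170/3 * (47/3 - 3/2) = 7225/18
TS = CS + PS = 7225/9 + 7225/18 = 7225/6

7225/6


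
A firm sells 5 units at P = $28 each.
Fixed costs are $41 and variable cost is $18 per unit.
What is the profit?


Total Revenue = P * Q = 28 * 5 = $140
Total Cost = FC + VC*Q = 41 + 18*5 = $131
Profit = TR - TC = 140 - 131 = $9

$9


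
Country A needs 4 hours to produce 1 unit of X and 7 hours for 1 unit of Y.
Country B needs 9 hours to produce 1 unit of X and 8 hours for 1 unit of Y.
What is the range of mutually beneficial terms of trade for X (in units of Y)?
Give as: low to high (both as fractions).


Opportunity cost of X for Country A = hours_X / hours_Y = 4/7 = 4/7 units of Y
Opportunity cost of X for Country B = hours_X / hours_Y = 9/8 = 9/8 units of Y
Terms of trade must be between the two opportunity costs.
Range: 4/7 to 9/8

4/7 to 9/8


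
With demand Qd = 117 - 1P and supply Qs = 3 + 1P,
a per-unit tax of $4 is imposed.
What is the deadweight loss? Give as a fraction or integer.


Pre-tax equilibrium quantity: Q* = 60
Post-tax equilibrium quantity: Q_tax = 58
Reduction in quantity: Q* - Q_tax = 2
DWL = (1/2) * tax * (Q* - Q_tax)
DWL = (1/2) * 4 * 2 = 4

4


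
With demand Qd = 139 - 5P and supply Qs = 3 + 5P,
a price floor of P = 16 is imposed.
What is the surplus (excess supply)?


At P = 16:
Qd = 139 - 5*16 = 59
Qs = 3 + 5*16 = 83
Surplus = Qs - Qd = 83 - 59 = 24

24


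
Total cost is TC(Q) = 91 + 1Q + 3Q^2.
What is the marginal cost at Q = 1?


MC = dTC/dQ = 1 + 2*3*Q
At Q = 1:
MC = 1 + 6*1
MC = 1 + 6 = 7

7


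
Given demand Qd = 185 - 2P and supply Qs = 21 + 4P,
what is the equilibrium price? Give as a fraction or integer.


At equilibrium, Qd = Qs.
185 - 2P = 21 + 4P
185 - 21 = 2P + 4P
164 = 6P
P* = 164/6 = 82/3

82/3


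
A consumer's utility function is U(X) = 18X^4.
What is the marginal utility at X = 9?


MU = dU/dX = 18*4*X^(4-1)
MU = 72*X^3
At X = 9:
MU = 72 * 9^3
MU = 72 * 729 = 52488

52488


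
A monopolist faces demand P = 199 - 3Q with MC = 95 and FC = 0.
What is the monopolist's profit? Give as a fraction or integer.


MR = MC: 199 - 6Q = 95
Q* = 52/3
P* = 199 - 3*52/3 = 147
Profit = (P* - MC)*Q* - FC
= (147 - 95)*52/3 - 0
= 52*52/3 - 0
= 2704/3 - 0 = 2704/3

2704/3


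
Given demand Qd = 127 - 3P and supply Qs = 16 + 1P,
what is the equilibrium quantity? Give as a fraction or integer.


First find equilibrium price:
127 - 3P = 16 + 1P
P* = 111/4 = 111/4
Then substitute into demand:
Q* = 127 - 3 * 111/4 = 175/4

175/4


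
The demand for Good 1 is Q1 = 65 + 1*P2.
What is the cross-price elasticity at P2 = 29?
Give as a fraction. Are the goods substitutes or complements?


dQ1/dP2 = 1
At P2 = 29: Q1 = 65 + 1*29 = 94
Exy = (dQ1/dP2)(P2/Q1) = 1 * 29 / 94 = 29/94
Since Exy > 0, the goods are substitutes.

29/94 (substitutes)


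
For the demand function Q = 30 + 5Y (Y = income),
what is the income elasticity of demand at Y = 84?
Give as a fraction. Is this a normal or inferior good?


dQ/dY = 5
At Y = 84: Q = 30 + 5*84 = 450
Ey = (dQ/dY)(Y/Q) = 5 * 84 / 450 = 14/15
Since Ey > 0, this is a normal good.

14/15 (normal good)


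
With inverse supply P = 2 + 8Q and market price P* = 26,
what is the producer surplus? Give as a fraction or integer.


Minimum supply price (at Q=0): P_min = 2
Quantity supplied at P* = 26:
Q* = (26 - 2)/8 = 3
PS = (1/2) * Q* * (P* - P_min)
PS = (1/2) * 3 * (26 - 2)
PS = (1/2) * 3 * 24 = 36

36


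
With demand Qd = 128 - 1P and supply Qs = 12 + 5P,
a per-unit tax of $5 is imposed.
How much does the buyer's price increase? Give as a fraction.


With a per-unit tax, the buyer's price increase depends on relative slopes.
Supply slope: d = 5, Demand slope: b = 1
Buyer's price increase = d * tax / (b + d)
= 5 * 5 / (1 + 5)
= 25 / 6 = 25/6

25/6


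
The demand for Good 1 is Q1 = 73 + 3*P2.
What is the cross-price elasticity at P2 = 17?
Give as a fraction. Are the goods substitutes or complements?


dQ1/dP2 = 3
At P2 = 17: Q1 = 73 + 3*17 = 124
Exy = (dQ1/dP2)(P2/Q1) = 3 * 17 / 124 = 51/124
Since Exy > 0, the goods are substitutes.

51/124 (substitutes)


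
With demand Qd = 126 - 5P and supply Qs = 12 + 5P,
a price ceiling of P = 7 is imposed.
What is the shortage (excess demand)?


At P = 7:
Qd = 126 - 5*7 = 91
Qs = 12 + 5*7 = 47
Shortage = Qd - Qs = 91 - 47 = 44

44


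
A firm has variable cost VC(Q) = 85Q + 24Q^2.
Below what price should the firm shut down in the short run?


AVC(Q) = VC(Q)/Q = 85 + 24Q
AVC is increasing in Q, so minimum AVC is at Q -> 0+.
Min AVC = 85
The firm should shut down if P < 85.

85


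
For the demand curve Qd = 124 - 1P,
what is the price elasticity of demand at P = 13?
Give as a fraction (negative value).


dQ/dP = -1
At P = 13: Q = 124 - 1*13 = 111
E = (dQ/dP)(P/Q) = (-1)(13/111) = -13/111

-13/111


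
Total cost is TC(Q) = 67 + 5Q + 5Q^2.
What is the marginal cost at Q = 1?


MC = dTC/dQ = 5 + 2*5*Q
At Q = 1:
MC = 5 + 10*1
MC = 5 + 10 = 15

15


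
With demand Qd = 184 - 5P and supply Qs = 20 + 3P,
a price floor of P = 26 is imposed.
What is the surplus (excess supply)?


At P = 26:
Qd = 184 - 5*26 = 54
Qs = 20 + 3*26 = 98
Surplus = Qs - Qd = 98 - 54 = 44

44


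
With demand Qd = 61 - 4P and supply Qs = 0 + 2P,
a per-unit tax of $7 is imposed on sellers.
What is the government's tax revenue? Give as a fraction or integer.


With tax on sellers, new supply: Qs' = 0 + 2(P - 7)
= 2P - 14
New equilibrium quantity:
Q_new = 11
Tax revenue = tax * Q_new = 7 * 11 = 77

77


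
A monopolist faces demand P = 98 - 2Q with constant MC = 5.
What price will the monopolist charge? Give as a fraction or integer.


MR = 98 - 4Q
Set MR = MC: 98 - 4Q = 5
Q* = 93/4
Substitute into demand:
P* = 98 - 2*93/4 = 103/2

103/2


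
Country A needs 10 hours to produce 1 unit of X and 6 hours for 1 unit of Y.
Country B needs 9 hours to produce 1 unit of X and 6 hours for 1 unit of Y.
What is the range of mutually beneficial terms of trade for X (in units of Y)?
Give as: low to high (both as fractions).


Opportunity cost of X for Country A = hours_X / hours_Y = 10/6 = 5/3 units of Y
Opportunity cost of X for Country B = hours_X / hours_Y = 9/6 = 3/2 units of Y
Terms of trade must be between the two opportunity costs.
Range: 3/2 to 5/3

3/2 to 5/3


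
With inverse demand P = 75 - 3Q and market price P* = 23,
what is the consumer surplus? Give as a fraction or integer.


Maximum willingness to pay (at Q=0): P_max = 75
Quantity demanded at P* = 23:
Q* = (75 - 23)/3 = 52/3
CS = (1/2) * Q* * (P_max - P*)
CS = (1/2) * 52/3 * (75 - 23)
CS = (1/2) * 52/3 * 52 = 1352/3

1352/3


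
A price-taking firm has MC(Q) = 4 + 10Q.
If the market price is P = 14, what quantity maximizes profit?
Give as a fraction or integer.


In perfect competition, profit is maximized where P = MC.
14 = 4 + 10Q
10 = 10Q
Q* = 10/10 = 1

1


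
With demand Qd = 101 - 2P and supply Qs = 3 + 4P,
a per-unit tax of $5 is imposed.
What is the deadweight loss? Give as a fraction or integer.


Pre-tax equilibrium quantity: Q* = 205/3
Post-tax equilibrium quantity: Q_tax = 185/3
Reduction in quantity: Q* - Q_tax = 20/3
DWL = (1/2) * tax * (Q* - Q_tax)
DWL = (1/2) * 5 * 20/3 = 50/3

50/3


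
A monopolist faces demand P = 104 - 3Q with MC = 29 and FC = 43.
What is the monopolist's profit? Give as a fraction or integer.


MR = MC: 104 - 6Q = 29
Q* = 25/2
P* = 104 - 3*25/2 = 133/2
Profit = (P* - MC)*Q* - FC
= (133/2 - 29)*25/2 - 43
= 75/2*25/2 - 43
= 1875/4 - 43 = 1703/4

1703/4


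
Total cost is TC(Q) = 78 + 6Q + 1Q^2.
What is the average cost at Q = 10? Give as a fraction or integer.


TC(10) = 78 + 6*10 + 1*10^2
TC(10) = 78 + 60 + 100 = 238
AC = TC/Q = 238/10 = 119/5

119/5


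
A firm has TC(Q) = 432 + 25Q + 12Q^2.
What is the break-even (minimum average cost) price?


AC(Q) = 432/Q + 25 + 12Q
To minimize: dAC/dQ = -432/Q^2 + 12 = 0
Q^2 = 432/12 = 36
Q* = 6
Min AC = 432/6 + 25 + 12*6
Min AC = 72 + 25 + 72 = 169

169


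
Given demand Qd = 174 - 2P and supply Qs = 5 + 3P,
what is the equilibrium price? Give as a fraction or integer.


At equilibrium, Qd = Qs.
174 - 2P = 5 + 3P
174 - 5 = 2P + 3P
169 = 5P
P* = 169/5 = 169/5

169/5


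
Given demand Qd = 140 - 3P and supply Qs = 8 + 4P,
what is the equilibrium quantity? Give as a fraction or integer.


First find equilibrium price:
140 - 3P = 8 + 4P
P* = 132/7 = 132/7
Then substitute into demand:
Q* = 140 - 3 * 132/7 = 584/7

584/7


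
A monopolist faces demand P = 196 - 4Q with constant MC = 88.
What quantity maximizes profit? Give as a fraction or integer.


TR = P*Q = (196 - 4Q)Q = 196Q - 4Q^2
MR = dTR/dQ = 196 - 8Q
Set MR = MC:
196 - 8Q = 88
108 = 8Q
Q* = 108/8 = 27/2

27/2


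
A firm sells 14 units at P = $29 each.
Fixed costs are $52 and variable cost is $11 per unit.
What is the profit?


Total Revenue = P * Q = 29 * 14 = $406
Total Cost = FC + VC*Q = 52 + 11*14 = $206
Profit = TR - TC = 406 - 206 = $200

$200


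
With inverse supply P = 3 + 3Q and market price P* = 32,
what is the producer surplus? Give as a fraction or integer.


Minimum supply price (at Q=0): P_min = 3
Quantity supplied at P* = 32:
Q* = (32 - 3)/3 = 29/3
PS = (1/2) * Q* * (P* - P_min)
PS = (1/2) * 29/3 * (32 - 3)
PS = (1/2) * 29/3 * 29 = 841/6

841/6
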